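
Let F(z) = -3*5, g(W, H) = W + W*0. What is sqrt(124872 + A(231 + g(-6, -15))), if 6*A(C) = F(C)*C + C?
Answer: sqrt(124347) ≈ 352.63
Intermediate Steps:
g(W, H) = W (g(W, H) = W + 0 = W)
F(z) = -15
A(C) = -7*C/3 (A(C) = (-15*C + C)/6 = (-14*C)/6 = -7*C/3)
sqrt(124872 + A(231 + g(-6, -15))) = sqrt(124872 - 7*(231 - 6)/3) = sqrt(124872 - 7/3*225) = sqrt(124872 - 525) = sqrt(124347)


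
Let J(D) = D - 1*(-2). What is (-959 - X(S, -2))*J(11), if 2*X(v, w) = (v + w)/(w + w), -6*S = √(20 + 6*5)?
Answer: -49881/4 - 65*√2/48 ≈ -12472.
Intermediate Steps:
S = -5*√2/6 (S = -√(20 + 6*5)/6 = -√(20 + 30)/6 = -5*√2/6 ≈ -1.1785)
X(v, w) = (v + w)/(4*w) (X(v, w) = ((v + w)/(w + w))/2 = ((v + w)/((2*w)))/2 = ((v + w)*(1/(2*w)))/2 = ((v + w)/(2*w))/2 = (v + w)/(4*w))
J(D) = 2 + D (J(D) = D + 2 = 2 + D)
(-959 - X(S, -2))*J(11) = (-959 - (-5*√2/6 - 2)/(4*(-2)))*(2 + 11) = (-959 - (-1)*(-2 - 5*√2/6)/(4*2))*13 = (-959 - (¼ + 5*√2/48))*13 = (-959 + (-¼ - 5*√2/48))*13 = (-3837/4 - 5*√2/48)*13 = -49881/4 - 65*√2/48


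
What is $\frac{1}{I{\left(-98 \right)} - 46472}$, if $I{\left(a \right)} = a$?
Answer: $- \frac{1}{46570} \approx -2.1473 \cdot 10^{-5}$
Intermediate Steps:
$\frac{1}{I{\left(-98 \right)} - 46472} = \frac{1}{-98 - 46472} = \frac{1}{-46570} = - \frac{1}{46570}$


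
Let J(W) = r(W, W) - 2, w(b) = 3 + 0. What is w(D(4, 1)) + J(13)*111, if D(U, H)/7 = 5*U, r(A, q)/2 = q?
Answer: 2667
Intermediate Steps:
r(A, q) = 2*q
D(U, H) = 35*U (D(U, H) = 7*(5*U) = 35*U)
w(b) = 3
J(W) = -2 + 2*W (J(W) = 2*W - 2 = -2 + 2*W)
w(D(4, 1)) + J(13)*111 = 3 + (-2 + 2*13)*111 = 3 + (-2 + 26)*111 = 3 + 24*111 = 3 + 2664 = 2667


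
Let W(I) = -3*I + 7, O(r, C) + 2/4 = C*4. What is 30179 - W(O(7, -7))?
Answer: 60173/2 ≈ 30087.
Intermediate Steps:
O(r, C) = -1/2 + 4*C (O(r, C) = -1/2 + C*4 = -1/2 + 4*C)
W(I) = 7 - 3*I
30179 - W(O(7, -7)) = 30179 - (7 - 3*(-1/2 + 4*(-7))) = 30179 - (7 - 3*(-1/2 - 28)) = 30179 - (7 - 3*(-57/2)) = 30179 - (7 + 171/2) = 30179 - 1*185/2 = 30179 - 185/2 = 60173/2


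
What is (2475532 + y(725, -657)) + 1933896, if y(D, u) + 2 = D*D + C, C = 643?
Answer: 4935694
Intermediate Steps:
y(D, u) = 641 + D² (y(D, u) = -2 + (D*D + 643) = -2 + (D² + 643) = -2 + (643 + D²) = 641 + D²)
(2475532 + y(725, -657)) + 1933896 = (2475532 + (641 + 725²)) + 1933896 = (2475532 + (641 + 525625)) + 1933896 = (2475532 + 526266) + 1933896 = 3001798 + 1933896 = 4935694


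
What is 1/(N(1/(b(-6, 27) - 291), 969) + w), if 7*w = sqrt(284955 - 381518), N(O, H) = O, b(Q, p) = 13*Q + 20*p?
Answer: 8379/2823598732 - 204687*I*sqrt(96563)/2823598732 ≈ 2.9675e-6 - 0.022526*I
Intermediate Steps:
w = I*sqrt(96563)/7 (w = sqrt(284955 - 381518)/7 = sqrt(-96563)/7 = (I*sqrt(96563))/7 = I*sqrt(96563)/7 ≈ 44.392*I)
1/(N(1/(b(-6, 27) - 291), 969) + w) = 1/(1/((13*(-6) + 20*27) - 291) + I*sqrt(96563)/7) = 1/(1/((-78 + 540) - 291) + I*sqrt(96563)/7) = 1/(1/(462 - 291) + I*sqrt(96563)/7) = 1/(1/171 + I*sqrt(96563)/7)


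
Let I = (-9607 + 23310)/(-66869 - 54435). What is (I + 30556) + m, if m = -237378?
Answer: -25088349591/121304 ≈ -2.0682e+5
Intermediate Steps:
I = -13703/121304 (I = 13703/(-121304) = 13703*(-1/121304) = -13703/121304 ≈ -0.11296)
(I + 30556) + m = (-13703/121304 + 30556) - 237378 = 3706551321/121304 - 237378 = -25088349591/121304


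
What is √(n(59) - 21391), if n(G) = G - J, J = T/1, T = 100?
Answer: 2*I*√5358 ≈ 146.4*I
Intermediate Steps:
J = 100 (J = 100/1 = 100*1 = 100)
n(G) = -100 + G (n(G) = G - 1*100 = G - 100 = -100 + G)
√(n(59) - 21391) = √((-100 + 59) - 21391) = √(-41 - 21391) = √(-21432) = 2*I*√5358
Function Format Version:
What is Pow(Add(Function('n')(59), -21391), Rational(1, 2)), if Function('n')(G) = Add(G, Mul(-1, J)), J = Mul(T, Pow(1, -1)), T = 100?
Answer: Mul(2, I, Pow(5358, Rational(1, 2))) ≈ Mul(146.40, I)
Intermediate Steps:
J = 100 (J = Mul(100, Pow(1, -1)) = Mul(100, 1) = 100)
Function('n')(G) = Add(-100, G) (Function('n')(G) = Add(G, Mul(-1, 100)) = Add(G, -100) = Add(-100, G))
Pow(Add(Function('n')(59), -21391), Rational(1, 2)) = Pow(Add(Add(-100, 59), -21391), Rational(1, 2)) = Pow(Add(-41, -21391), Rational(1, 2)) = Pow(-21432, Rational(1, 2)) = Mul(2, I, Pow(5358, Rational(1, 2)))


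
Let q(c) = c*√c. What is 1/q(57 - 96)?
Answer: I*√39/1521 ≈ 0.0041059*I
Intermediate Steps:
q(c) = c^(3/2)
1/q(57 - 96) = 1/((57 - 96)^(3/2)) = 1/((-39)^(3/2)) = 1/(-39*I*√39) = I*√39/1521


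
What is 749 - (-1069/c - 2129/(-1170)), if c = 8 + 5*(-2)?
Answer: 124418/585 ≈ 212.68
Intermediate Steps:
c = -2 (c = 8 - 10 = -2)
749 - (-1069/c - 2129/(-1170)) = 749 - (-1069/(-2) - 2129/(-1170)) = 749 - (-1069*(-½) - 2129*(-1/1170)) = 749 - (1069/2 + 2129/1170) = 749 - 1*313747/585 = 749 - 313747/585 = 124418/585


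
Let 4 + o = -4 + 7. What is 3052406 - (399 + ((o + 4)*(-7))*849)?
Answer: 3069836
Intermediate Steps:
o = -1 (o = -4 + (-4 + 7) = -4 + 3 = -1)
3052406 - (399 + ((o + 4)*(-7))*849) = 3052406 - (399 + ((-1 + 4)*(-7))*849) = 3052406 - (399 + (3*(-7))*849) = 3052406 - (399 - 21*849) = 3052406 - (399 - 17829) = 3052406 - 1*(-17430) = 3052406 + 17430 = 3069836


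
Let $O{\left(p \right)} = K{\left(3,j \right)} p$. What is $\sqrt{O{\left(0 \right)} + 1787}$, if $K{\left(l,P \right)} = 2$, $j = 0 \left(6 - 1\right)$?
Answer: $\sqrt{1787} \approx 42.273$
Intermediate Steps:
$j = 0$ ($j = 0 \cdot 5 = 0$)
$O{\left(p \right)} = 2 p$
$\sqrt{O{\left(0 \right)} + 1787} = \sqrt{2 \cdot 0 + 1787} = \sqrt{0 + 1787} = \sqrt{1787}$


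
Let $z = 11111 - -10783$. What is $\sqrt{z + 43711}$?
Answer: $\sqrt{65605} \approx 256.13$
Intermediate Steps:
$z = 21894$ ($z = 11111 + 10783 = 21894$)
$\sqrt{z + 43711} = \sqrt{21894 + 43711} = \sqrt{65605}$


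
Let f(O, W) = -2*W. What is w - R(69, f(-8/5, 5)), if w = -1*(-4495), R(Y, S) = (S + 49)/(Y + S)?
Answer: 265166/59 ≈ 4494.3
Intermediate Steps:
R(Y, S) = (49 + S)/(S + Y)
w = 4495
w - R(69, f(-8/5, 5)) = 4495 - (49 - 2*5)/(-2*5 + 69) = 4495 - (49 - 10)/(-10 + 69) = 4495 - 39/59 = 265166/59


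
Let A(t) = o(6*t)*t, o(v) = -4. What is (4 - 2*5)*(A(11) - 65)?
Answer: 654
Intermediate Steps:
A(t) = -4*t
(4 - 2*5)*(A(11) - 65) = (4 - 2*5)*(-4*11 - 65) = (4 - 10)*(-44 - 65) = -6*(-109) = 654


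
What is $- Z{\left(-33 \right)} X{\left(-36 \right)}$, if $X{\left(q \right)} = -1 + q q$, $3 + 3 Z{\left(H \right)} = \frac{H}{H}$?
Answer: $\frac{2590}{3} \approx 863.33$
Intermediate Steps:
$Z{\left(H \right)} = - \frac{2}{3}$ ($Z{\left(H \right)} = -1 + \frac{H \frac{1}{H}}{3} = -1 + \frac{1}{3} \cdot 1 = -1 + \frac{1}{3} = - \frac{2}{3}$)
$X{\left(q \right)} = -1 + q^{2}$
$- Z{\left(-33 \right)} X{\left(-36 \right)} = \left(-1\right) \left(- \frac{2}{3}\right) \left(-1 + \left(-36\right)^{2}\right) = \frac{2 \left(-1 + 1296\right)}{3} = \frac{2}{3} \cdot 1295 = \frac{2590}{3}$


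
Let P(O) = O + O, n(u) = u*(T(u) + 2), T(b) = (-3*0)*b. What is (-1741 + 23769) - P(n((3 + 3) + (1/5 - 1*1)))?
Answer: 110036/5 ≈ 22007.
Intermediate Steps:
T(b) = 0 (T(b) = 0*b = 0)
n(u) = 2*u (n(u) = u*(0 + 2) = u*2 = 2*u)
P(O) = 2*O
(-1741 + 23769) - P(n((3 + 3) + (1/5 - 1*1))) = (-1741 + 23769) - 2*2*((3 + 3) + (1/5 - 1*1)) = 22028 - 2*2*(6 + (⅕ - 1)) = 22028 - 2*2*(6 - ⅘) = 22028 - 2*2*(26/5) = 22028 - 2*52/5 = 22028 - 1*104/5 = 22028 - 104/5 = 110036/5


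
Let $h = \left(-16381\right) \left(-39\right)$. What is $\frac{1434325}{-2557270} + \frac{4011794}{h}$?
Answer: $\frac{1868581801441}{326746990986} \approx 5.7187$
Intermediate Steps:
$h = 638859$
$\frac{1434325}{-2557270} + \frac{4011794}{h} = \frac{1434325}{-2557270} + \frac{4011794}{638859} = 1434325 \left(- \frac{1}{2557270}\right) + 4011794 \cdot \frac{1}{638859} = - \frac{286865}{511454} + \frac{4011794}{638859} = \frac{1868581801441}{326746990986}$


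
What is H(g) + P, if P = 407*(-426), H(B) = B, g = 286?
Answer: -173096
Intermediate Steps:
P = -173382
H(g) + P = 286 - 173382 = -173096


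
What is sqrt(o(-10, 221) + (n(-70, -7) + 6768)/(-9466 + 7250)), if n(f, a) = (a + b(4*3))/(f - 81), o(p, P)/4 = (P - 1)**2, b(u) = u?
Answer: sqrt(5419159293577598)/167308 ≈ 440.00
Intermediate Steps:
o(p, P) = 4*(-1 + P)**2 (o(p, P) = 4*(P - 1)**2 = 4*(-1 + P)**2)
n(f, a) = (12 + a)/(-81 + f) (n(f, a) = (a + 4*3)/(f - 81) = (a + 12)/(-81 + f) = (12 + a)/(-81 + f))
sqrt(o(-10, 221) + (n(-70, -7) + 6768)/(-9466 + 7250)) = sqrt(4*(-1 + 221)**2 + ((12 - 7)/(-81 - 70) + 6768)/(-9466 + 7250)) = sqrt(4*220**2 + (5/(-151) + 6768)/(-2216)) = sqrt(4*48400 + (-1/151*5 + 6768)*(-1/2216)) = sqrt(193600 + (-5/151 + 6768)*(-1/2216)) = sqrt(193600 + (1021963/151)*(-1/2216)) = sqrt(193600 - 1021963/334616) = sqrt(64780635637/334616) = sqrt(5419159293577598)/167308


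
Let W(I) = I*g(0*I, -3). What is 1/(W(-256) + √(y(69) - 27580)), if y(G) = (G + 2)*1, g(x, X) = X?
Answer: 768/617333 - I*√27509/617333 ≈ 0.0012441 - 0.00026867*I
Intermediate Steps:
y(G) = 2 + G (y(G) = (2 + G)*1 = 2 + G)
W(I) = -3*I (W(I) = I*(-3) = -3*I)
1/(W(-256) + √(y(69) - 27580)) = 1/(-3*(-256) + √((2 + 69) - 27580)) = 1/(768 + √(71 - 27580)) = 1/(768 + √(-27509)) = 1/(768 + I*√27509)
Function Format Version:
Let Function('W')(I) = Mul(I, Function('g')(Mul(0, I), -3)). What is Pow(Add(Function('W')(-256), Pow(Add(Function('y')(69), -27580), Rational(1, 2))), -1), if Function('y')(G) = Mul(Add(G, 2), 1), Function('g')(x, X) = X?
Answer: Add(Rational(768, 617333), Mul(Rational(-1, 617333), I, Pow(27509, Rational(1, 2)))) ≈ Add(0.0012441, Mul(-0.00026867, I))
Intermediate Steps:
Function('y')(G) = Add(2, G) (Function('y')(G) = Mul(Add(2, G), 1) = Add(2, G))
Function('W')(I) = Mul(-3, I) (Function('W')(I) = Mul(I, -3) = Mul(-3, I))
Pow(Add(Function('W')(-256), Pow(Add(Function('y')(69), -27580), Rational(1, 2))), -1) = Pow(Add(Mul(-3, -256), Pow(Add(Add(2, 69), -27580), Rational(1, 2))), -1) = Pow(Add(768, Pow(Add(71, -27580), Rational(1, 2))), -1) = Pow(Add(768, Pow(-27509, Rational(1, 2))), -1) = Pow(Add(768, Mul(I, Pow(27509, Rational(1, 2)))), -1)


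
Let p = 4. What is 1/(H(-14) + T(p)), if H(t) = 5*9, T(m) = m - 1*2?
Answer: 1/47 ≈ 0.021277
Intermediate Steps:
T(m) = -2 + m (T(m) = m - 2 = -2 + m)
H(t) = 45
1/(H(-14) + T(p)) = 1/(45 + (-2 + 4)) = 1/(45 + 2) = 1/47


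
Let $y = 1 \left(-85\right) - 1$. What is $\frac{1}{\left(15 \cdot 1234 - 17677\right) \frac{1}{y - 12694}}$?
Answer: $- \frac{12780}{833} \approx -15.342$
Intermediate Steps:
$y = -86$ ($y = -85 - 1 = -86$)
$\frac{1}{\left(15 \cdot 1234 - 17677\right) \frac{1}{y - 12694}} = \frac{1}{\left(15 \cdot 1234 - 17677\right) \frac{1}{-86 - 12694}} = \frac{1}{\left(18510 - 17677\right) \frac{1}{-12780}} = \frac{1}{833 \left(- \frac{1}{12780}\right)} = \frac{1}{- \frac{833}{12780}} = - \frac{12780}{833}$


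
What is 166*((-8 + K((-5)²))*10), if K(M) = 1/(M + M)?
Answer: -66234/5 ≈ -13247.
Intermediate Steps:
K(M) = 1/(2*M)
166*((-8 + K((-5)²))*10) = 166*((-8 + 1/(2*((-5)²)))*10) = 166*((-8 + (½)/25)*10) = 166*((-8 + (½)*(1/25))*10) = 166*((-8 + 1/50)*10) = 166*(-399/50*10) = 166*(-399/5) = -66234/5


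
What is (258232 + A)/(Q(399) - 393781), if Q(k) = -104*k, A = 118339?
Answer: -376571/435277 ≈ -0.86513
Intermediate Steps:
(258232 + A)/(Q(399) - 393781) = (258232 + 118339)/(-104*399 - 393781) = 376571/(-41496 - 393781) = 376571/(-435277) = 376571*(-1/435277) = -376571/435277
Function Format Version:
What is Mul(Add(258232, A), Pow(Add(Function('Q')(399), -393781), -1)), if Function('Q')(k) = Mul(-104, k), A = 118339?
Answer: Rational(-376571, 435277) ≈ -0.86513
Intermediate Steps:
Mul(Add(258232, A), Pow(Add(Function('Q')(399), -393781), -1)) = Mul(Add(258232, 118339), Pow(Add(Mul(-104, 399), -393781), -1)) = Mul(376571, Pow(Add(-41496, -393781), -1)) = Mul(376571, Pow(-435277, -1)) = Mul(376571, Rational(-1, 435277)) = Rational(-376571, 435277)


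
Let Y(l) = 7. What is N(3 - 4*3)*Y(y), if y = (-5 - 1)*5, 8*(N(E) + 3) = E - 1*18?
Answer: -357/8 ≈ -44.625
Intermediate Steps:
N(E) = -21/4 + E/8 (N(E) = -3 + (E - 1*18)/8 = -3 + (E - 18)/8 = -3 + (-18 + E)/8 = -3 + (-9/4 + E/8) = -21/4 + E/8)
y = -30 (y = -6*5 = -30)
N(3 - 4*3)*Y(y) = (-21/4 + (3 - 4*3)/8)*7 = (-21/4 + (3 - 12)/8)*7 = (-21/4 + (1/8)*(-9))*7 = (-21/4 - 9/8)*7 = -51/8*7 = -357/8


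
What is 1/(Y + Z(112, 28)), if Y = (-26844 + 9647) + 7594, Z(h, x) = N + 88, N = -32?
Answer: -1/9547 ≈ -0.00010474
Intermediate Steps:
Z(h, x) = 56 (Z(h, x) = -32 + 88 = 56)
Y = -9603 (Y = -17197 + 7594 = -9603)
1/(Y + Z(112, 28)) = 1/(-9603 + 56) = 1/(-9547) = -1/9547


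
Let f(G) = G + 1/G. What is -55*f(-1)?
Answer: 110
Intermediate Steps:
-55*f(-1) = -55*(-1 + 1/(-1)) = -55*(-1 - 1) = -55*(-2) = 110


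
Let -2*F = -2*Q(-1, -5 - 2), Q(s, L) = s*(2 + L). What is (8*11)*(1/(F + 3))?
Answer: 11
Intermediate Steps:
F = 5 (F = -(-1)*(-(2 + (-5 - 2))) = -(-1)*(-(2 - 7)) = -(-1)*(-1*(-5)) = -(-1)*5 = -1/2*(-10) = 5)
(8*11)*(1/(F + 3)) = (8*11)*(1/(5 + 3)) = 88*(1/8) = 11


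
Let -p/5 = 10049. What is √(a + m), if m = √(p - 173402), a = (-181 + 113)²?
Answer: √(4624 + I*√223647) ≈ 68.089 + 3.4728*I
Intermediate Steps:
p = -50245 (p = -5*10049 = -50245)
a = 4624 (a = (-68)² = 4624)
m = I*√223647 (m = √(-50245 - 173402) = √(-223647) = I*√223647 ≈ 472.91*I)
√(a + m) = √(4624 + I*√223647)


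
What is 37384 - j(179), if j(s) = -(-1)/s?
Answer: 6691735/179 ≈ 37384.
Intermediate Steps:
j(s) = 1/s
37384 - j(179) = 37384 - 1/179 = 6691735/179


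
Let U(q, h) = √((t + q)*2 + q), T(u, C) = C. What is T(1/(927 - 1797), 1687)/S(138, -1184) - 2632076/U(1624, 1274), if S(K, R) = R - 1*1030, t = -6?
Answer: -1687/2214 - 1316038*√15/135 ≈ -37756.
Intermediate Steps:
U(q, h) = √(-12 + 3*q) (U(q, h) = √((-6 + q)*2 + q) = √((-12 + 2*q) + q) = √(-12 + 3*q))
S(K, R) = -1030 + R (S(K, R) = R - 1030 = -1030 + R)
T(1/(927 - 1797), 1687)/S(138, -1184) - 2632076/U(1624, 1274) = 1687/(-1030 - 1184) - 2632076/√(-12 + 3*1624) = 1687/(-2214) - 2632076/√(-12 + 4872) = 1687*(-1/2214) - 2632076*√15/270 = -1687/2214 - 2632076*√15/270 = -1687/2214 - 1316038*√15/135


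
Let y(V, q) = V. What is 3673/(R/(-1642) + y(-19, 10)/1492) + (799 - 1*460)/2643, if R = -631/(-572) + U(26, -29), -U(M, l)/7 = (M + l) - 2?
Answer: -1133637812966495/10716604697 ≈ -1.0578e+5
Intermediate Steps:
U(M, l) = 14 - 7*M - 7*l (U(M, l) = -7*((M + l) - 2) = -7*(-2 + M + l) = 14 - 7*M - 7*l)
R = 20651/572 (R = -631/(-572) + (14 - 7*26 - 7*(-29)) = -631*(-1/572) + (14 - 182 + 203) = 631/572 + 35 = 20651/572 ≈ 36.103)
3673/(R/(-1642) + y(-19, 10)/1492) + (799 - 1*460)/2643 = 3673/((20651/572)/(-1642) - 19/1492) + (799 - 1*460)/2643 = 3673/((20651/572)*(-1/1642) - 19*1/1492) + (799 - 460)*(1/2643) = 3673/(-20651/939224 - 19/1492) + 339*(1/2643) = 3673/(-12164137/350330552) + 113/881 = 3673*(-350330552/12164137) + 113/881 = -1286764117496/12164137 + 113/881 = -1133637812966495/10716604697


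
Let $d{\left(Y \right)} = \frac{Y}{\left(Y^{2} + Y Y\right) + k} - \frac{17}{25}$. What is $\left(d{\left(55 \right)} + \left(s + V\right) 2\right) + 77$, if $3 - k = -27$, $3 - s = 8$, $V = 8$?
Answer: $\frac{2502803}{30400} \approx 82.329$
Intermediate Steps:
$s = -5$ ($s = 3 - 8 = -5$)
$k = 30$ ($k = 3 - -27 = 3 + 27 = 30$)
$d{\left(Y \right)} = - \frac{17}{25} + \frac{Y}{30 + 2 Y^{2}}$ ($d{\left(Y \right)} = \frac{Y}{\left(Y^{2} + Y Y\right) + 30} - \frac{17}{25} = \frac{Y}{\left(Y^{2} + Y^{2}\right) + 30} - \frac{17}{25} = \frac{Y}{2 Y^{2} + 30} - \frac{17}{25} = \frac{Y}{30 + 2 Y^{2}} - \frac{17}{25} = - \frac{17}{25} + \frac{Y}{30 + 2 Y^{2}}$)
$\left(d{\left(55 \right)} + \left(s + V\right) 2\right) + 77 = \left(\frac{-510 - 34 \cdot 55^{2} + 25 \cdot 55}{50 \left(15 + 55^{2}\right)} + \left(-5 + 8\right) 2\right) + 77 = \left(\frac{-510 - 102850 + 1375}{50 \left(15 + 3025\right)} + 3 \cdot 2\right) + 77 = \left(\frac{-510 - 102850 + 1375}{50 \cdot 3040} + 6\right) + 77 = \left(\frac{1}{50} \cdot \frac{1}{3040} \left(-101985\right) + 6\right) + 77 = \left(- \frac{20397}{30400} + 6\right) + 77 = \frac{162003}{30400} + 77 = \frac{2502803}{30400}$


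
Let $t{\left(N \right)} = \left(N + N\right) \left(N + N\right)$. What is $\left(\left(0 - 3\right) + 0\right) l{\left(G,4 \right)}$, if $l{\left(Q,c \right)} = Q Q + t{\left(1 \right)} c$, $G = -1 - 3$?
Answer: $-96$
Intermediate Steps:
$t{\left(N \right)} = 4 N^{2}$ ($t{\left(N \right)} = 2 N 2 N = 4 N^{2}$)
$G = -4$
$l{\left(Q,c \right)} = Q^{2} + 4 c$ ($l{\left(Q,c \right)} = Q Q + 4 \cdot 1^{2} c = Q^{2} + 4 \cdot 1 c = Q^{2} + 4 c$)
$\left(\left(0 - 3\right) + 0\right) l{\left(G,4 \right)} = \left(\left(0 - 3\right) + 0\right) \left(\left(-4\right)^{2} + 4 \cdot 4\right) = \left(-3 + 0\right) \left(16 + 16\right) = \left(-3\right) 32 = -96$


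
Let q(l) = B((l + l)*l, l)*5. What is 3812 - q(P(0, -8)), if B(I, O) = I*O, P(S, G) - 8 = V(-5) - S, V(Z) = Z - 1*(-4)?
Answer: 382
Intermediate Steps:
V(Z) = 4 + Z (V(Z) = Z + 4 = 4 + Z)
P(S, G) = 7 - S (P(S, G) = 8 + ((4 - 5) - S) = 8 + (-1 - S) = 7 - S)
q(l) = 10*l³ (q(l) = (((l + l)*l)*l)*5 = (((2*l)*l)*l)*5 = ((2*l²)*l)*5 = (2*l³)*5 = 10*l³)
3812 - q(P(0, -8)) = 3812 - 10*(7 - 1*0)³ = 3812 - 10*(7 + 0)³ = 3812 - 10*7³ = 3812 - 10*343 = 3812 - 1*3430 = 3812 - 3430 = 382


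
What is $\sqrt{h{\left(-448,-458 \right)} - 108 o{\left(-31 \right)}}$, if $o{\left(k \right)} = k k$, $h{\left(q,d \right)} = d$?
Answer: $i \sqrt{104246} \approx 322.87 i$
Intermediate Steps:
$o{\left(k \right)} = k^{2}$
$\sqrt{h{\left(-448,-458 \right)} - 108 o{\left(-31 \right)}} = \sqrt{-458 - 108 \left(-31\right)^{2}} = \sqrt{-458 - 103788} = \sqrt{-104246} = i \sqrt{104246}$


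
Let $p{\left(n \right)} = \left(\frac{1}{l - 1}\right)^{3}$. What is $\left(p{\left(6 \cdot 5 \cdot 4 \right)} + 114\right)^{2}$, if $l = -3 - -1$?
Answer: $\frac{9467929}{729} \approx 12988.0$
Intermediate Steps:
$l = -2$ ($l = -3 + 1 = -2$)
$p{\left(n \right)} = - \frac{1}{27}$ ($p{\left(n \right)} = \left(\frac{1}{-2 - 1}\right)^{3} = \left(\frac{1}{-3}\right)^{3} = \left(- \frac{1}{3}\right)^{3} = - \frac{1}{27}$)
$\left(p{\left(6 \cdot 5 \cdot 4 \right)} + 114\right)^{2} = \left(- \frac{1}{27} + 114\right)^{2} = \left(\frac{3077}{27}\right)^{2} = \frac{9467929}{729}$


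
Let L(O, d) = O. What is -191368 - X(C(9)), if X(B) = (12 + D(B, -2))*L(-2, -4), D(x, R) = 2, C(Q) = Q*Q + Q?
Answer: -191340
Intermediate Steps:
C(Q) = Q + Q**2 (C(Q) = Q**2 + Q = Q + Q**2)
X(B) = -28 (X(B) = (12 + 2)*(-2) = 14*(-2) = -28)
-191368 - X(C(9)) = -191368 - 1*(-28) = -191368 + 28 = -191340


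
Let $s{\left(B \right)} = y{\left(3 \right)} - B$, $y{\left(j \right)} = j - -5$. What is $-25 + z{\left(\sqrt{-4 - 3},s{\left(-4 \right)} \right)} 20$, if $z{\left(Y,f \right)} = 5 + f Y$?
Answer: $75 + 240 i \sqrt{7} \approx 75.0 + 634.98 i$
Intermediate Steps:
$y{\left(j \right)} = 5 + j$ ($y{\left(j \right)} = j + 5 = 5 + j$)
$s{\left(B \right)} = 8 - B$ ($s{\left(B \right)} = \left(5 + 3\right) - B = 8 - B$)
$z{\left(Y,f \right)} = 5 + Y f$
$-25 + z{\left(\sqrt{-4 - 3},s{\left(-4 \right)} \right)} 20 = -25 + \left(5 + \sqrt{-4 - 3} \left(8 - -4\right)\right) 20 = -25 + \left(5 + \sqrt{-7} \left(8 + 4\right)\right) 20 = -25 + \left(5 + i \sqrt{7} \cdot 12\right) 20 = -25 + \left(5 + 12 i \sqrt{7}\right) 20 = -25 + \left(100 + 240 i \sqrt{7}\right) = 75 + 240 i \sqrt{7}$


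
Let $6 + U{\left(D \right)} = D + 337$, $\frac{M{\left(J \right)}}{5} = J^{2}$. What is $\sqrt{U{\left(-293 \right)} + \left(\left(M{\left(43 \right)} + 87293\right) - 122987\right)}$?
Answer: $49 i \sqrt{11} \approx 162.51 i$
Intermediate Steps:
$M{\left(J \right)} = 5 J^{2}$
$U{\left(D \right)} = 331 + D$ ($U{\left(D \right)} = -6 + \left(D + 337\right) = -6 + \left(337 + D\right) = 331 + D$)
$\sqrt{U{\left(-293 \right)} + \left(\left(M{\left(43 \right)} + 87293\right) - 122987\right)} = \sqrt{\left(331 - 293\right) - \left(35694 - 9245\right)} = \sqrt{38 + \left(\left(5 \cdot 1849 + 87293\right) - 122987\right)} = \sqrt{38 + \left(\left(9245 + 87293\right) - 122987\right)} = \sqrt{38 + \left(96538 - 122987\right)} = \sqrt{38 - 26449} = \sqrt{-26411} = 49 i \sqrt{11}$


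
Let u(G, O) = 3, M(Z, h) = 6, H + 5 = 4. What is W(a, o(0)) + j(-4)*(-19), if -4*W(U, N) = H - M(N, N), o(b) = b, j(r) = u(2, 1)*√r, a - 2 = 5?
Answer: 7/4 - 114*I ≈ 1.75 - 114.0*I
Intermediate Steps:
H = -1 (H = -5 + 4 = -1)
a = 7 (a = 2 + 5 = 7)
j(r) = 3*√r
W(U, N) = 7/4 (W(U, N) = -(-1 - 1*6)/4 = -(-1 - 6)/4 = -¼*(-7) = 7/4)
W(a, o(0)) + j(-4)*(-19) = 7/4 + (3*√(-4))*(-19) = 7/4 + (3*(2*I))*(-19) = 7/4 + (6*I)*(-19) = 7/4 - 114*I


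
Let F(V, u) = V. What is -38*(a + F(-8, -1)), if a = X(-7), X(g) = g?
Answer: 570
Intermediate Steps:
a = -7
-38*(a + F(-8, -1)) = -38*(-7 - 8) = -38*(-15) = 570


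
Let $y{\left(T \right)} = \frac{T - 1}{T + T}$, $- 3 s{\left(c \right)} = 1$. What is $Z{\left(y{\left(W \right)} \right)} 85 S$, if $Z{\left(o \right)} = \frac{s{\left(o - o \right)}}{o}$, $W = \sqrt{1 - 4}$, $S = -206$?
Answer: $\frac{35020 \sqrt{3}}{3 \left(i + \sqrt{3}\right)} \approx 8755.0 - 5054.7 i$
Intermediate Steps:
$s{\left(c \right)} = - \frac{1}{3}$ ($s{\left(c \right)} = \left(- \frac{1}{3}\right) 1 = - \frac{1}{3}$)
$W = i \sqrt{3}$ ($W = \sqrt{-3} = i \sqrt{3} \approx 1.732 i$)
$y{\left(T \right)} = \frac{-1 + T}{2 T}$
$Z{\left(o \right)} = - \frac{1}{3 o}$
$Z{\left(y{\left(W \right)} \right)} 85 S = - \frac{1}{3 \frac{-1 + i \sqrt{3}}{2 i \sqrt{3}}} \cdot 85 \left(-206\right) = - \frac{1}{3 \frac{- \frac{i \sqrt{3}}{3} \left(-1 + i \sqrt{3}\right)}{2}} \cdot 85 \left(-206\right) = - \frac{1}{3 \left(- \frac{i \sqrt{3} \left(-1 + i \sqrt{3}\right)}{6}\right)} 85 \left(-206\right) = - \frac{2 i \sqrt{3} \frac{1}{-1 + i \sqrt{3}}}{3} \cdot 85 \left(-206\right) = - \frac{2 i \sqrt{3}}{3 \left(-1 + i \sqrt{3}\right)} 85 \left(-206\right) = - \frac{170 i \sqrt{3}}{3 \left(-1 + i \sqrt{3}\right)} \left(-206\right) = \frac{35020 i \sqrt{3}}{3 \left(-1 + i \sqrt{3}\right)}$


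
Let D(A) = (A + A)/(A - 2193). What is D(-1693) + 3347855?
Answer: 6504883958/1943 ≈ 3.3479e+6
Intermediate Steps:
D(A) = 2*A/(-2193 + A) (D(A) = (2*A)/(-2193 + A) = 2*A/(-2193 + A))
D(-1693) + 3347855 = 2*(-1693)/(-2193 - 1693) + 3347855 = 2*(-1693)/(-3886) + 3347855 = 2*(-1693)*(-1/3886) + 3347855 = 1693/1943 + 3347855 = 6504883958/1943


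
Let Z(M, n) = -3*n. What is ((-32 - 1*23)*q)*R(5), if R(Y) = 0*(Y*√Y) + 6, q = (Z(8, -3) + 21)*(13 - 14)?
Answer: 9900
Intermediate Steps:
q = -30 (q = (-3*(-3) + 21)*(13 - 14) = (9 + 21)*(-1) = 30*(-1) = -30)
R(Y) = 6 (R(Y) = 0*Y^(3/2) + 6 = 0 + 6 = 6)
((-32 - 1*23)*q)*R(5) = ((-32 - 1*23)*(-30))*6 = ((-32 - 23)*(-30))*6 = -55*(-30)*6 = 1650*6 = 9900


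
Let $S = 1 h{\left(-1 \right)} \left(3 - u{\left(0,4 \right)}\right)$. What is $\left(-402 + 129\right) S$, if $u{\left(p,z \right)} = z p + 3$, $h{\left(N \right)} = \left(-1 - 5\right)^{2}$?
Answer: $0$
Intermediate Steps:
$h{\left(N \right)} = 36$ ($h{\left(N \right)} = \left(-6\right)^{2} = 36$)
$u{\left(p,z \right)} = 3 + p z$ ($u{\left(p,z \right)} = p z + 3 = 3 + p z$)
$S = 0$ ($S = 1 \cdot 36 \left(3 - \left(3 + 0 \cdot 4\right)\right) = 36 \left(3 - \left(3 + 0\right)\right) = 36 \left(3 - 3\right) = 36 \cdot 0 = 0$)
$\left(-402 + 129\right) S = \left(-402 + 129\right) 0 = \left(-273\right) 0 = 0$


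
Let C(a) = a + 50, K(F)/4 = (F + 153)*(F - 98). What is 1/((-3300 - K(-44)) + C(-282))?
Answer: 1/58380 ≈ 1.7129e-5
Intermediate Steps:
K(F) = 4*(-98 + F)*(153 + F) (K(F) = 4*((F + 153)*(F - 98)) = 4*((153 + F)*(-98 + F)) = 4*((-98 + F)*(153 + F)) = 4*(-98 + F)*(153 + F))
C(a) = 50 + a
1/((-3300 - K(-44)) + C(-282)) = 1/((-3300 - (-59976 + 4*(-44)² + 220*(-44))) + (50 - 282)) = 1/((-3300 - (-59976 + 4*1936 - 9680)) - 232) = 1/((-3300 - (-59976 + 7744 - 9680)) - 232) = 1/((-3300 - 1*(-61912)) - 232) = 1/((-3300 + 61912) - 232) = 1/(58612 - 232) = 1/58380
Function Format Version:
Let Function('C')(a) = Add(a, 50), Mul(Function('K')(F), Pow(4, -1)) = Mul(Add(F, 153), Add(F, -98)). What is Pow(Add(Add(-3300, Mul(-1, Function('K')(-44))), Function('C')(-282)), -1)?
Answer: Rational(1, 58380) ≈ 1.7129e-5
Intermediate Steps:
Function('K')(F) = Mul(4, Add(-98, F), Add(153, F)) (Function('K')(F) = Mul(4, Mul(Add(F, 153), Add(F, -98))) = Mul(4, Mul(Add(153, F), Add(-98, F))) = Mul(4, Mul(Add(-98, F), Add(153, F))) = Mul(4, Add(-98, F), Add(153, F)))
Function('C')(a) = Add(50, a)
Pow(Add(Add(-3300, Mul(-1, Function('K')(-44))), Function('C')(-282)), -1) = Pow(Add(Add(-3300, Mul(-1, Add(-59976, Mul(4, Pow(-44, 2)), Mul(220, -44)))), Add(50, -282)), -1) = Pow(Add(Add(-3300, Mul(-1, Add(-59976, Mul(4, 1936), -9680))), -232), -1) = Pow(Add(Add(-3300, Mul(-1, Add(-59976, 7744, -9680))), -232), -1) = Pow(Add(Add(-3300, Mul(-1, -61912)), -232), -1) = Pow(Add(Add(-3300, 61912), -232), -1) = Pow(Add(58612, -232), -1) = Pow(58380, -1) = Rational(1, 58380)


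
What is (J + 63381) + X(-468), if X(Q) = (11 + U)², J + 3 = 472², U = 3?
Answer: 286358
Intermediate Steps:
J = 222781 (J = -3 + 472² = -3 + 222784 = 222781)
X(Q) = 196 (X(Q) = (11 + 3)² = 14² = 196)
(J + 63381) + X(-468) = (222781 + 63381) + 196 = 286162 + 196 = 286358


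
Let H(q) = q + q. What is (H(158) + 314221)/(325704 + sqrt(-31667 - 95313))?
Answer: 25611489762/26520805649 - 314537*I*sqrt(31745)/53041611298 ≈ 0.96571 - 0.0010566*I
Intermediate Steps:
H(q) = 2*q
(H(158) + 314221)/(325704 + sqrt(-31667 - 95313)) = (2*158 + 314221)/(325704 + sqrt(-31667 - 95313)) = (316 + 314221)/(325704 + sqrt(-126980)) = 314537/(325704 + 2*I*sqrt(31745))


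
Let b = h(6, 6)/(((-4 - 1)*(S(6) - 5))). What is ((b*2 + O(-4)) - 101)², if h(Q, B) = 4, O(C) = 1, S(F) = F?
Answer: 258064/25 ≈ 10323.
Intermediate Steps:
b = -⅘ (b = 4/(((-4 - 1)*(6 - 5))) = 4/((-5*1)) = 4/(-5) = 4*(-⅕) = -⅘ ≈ -0.80000)
((b*2 + O(-4)) - 101)² = ((-⅘*2 + 1) - 101)² = ((-8/5 + 1) - 101)² = (-⅗ - 101)² = (-508/5)² = 258064/25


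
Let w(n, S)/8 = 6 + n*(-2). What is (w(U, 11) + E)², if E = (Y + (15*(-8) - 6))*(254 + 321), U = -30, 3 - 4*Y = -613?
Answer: 276490384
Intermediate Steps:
Y = 154 (Y = ¾ - ¼*(-613) = ¾ + 613/4 = 154)
w(n, S) = 48 - 16*n (w(n, S) = 8*(6 + n*(-2)) = 8*(6 - 2*n) = 48 - 16*n)
E = 16100 (E = (154 + (15*(-8) - 6))*(254 + 321) = (154 + (-120 - 6))*575 = (154 - 126)*575 = 28*575 = 16100)
(w(U, 11) + E)² = ((48 - 16*(-30)) + 16100)² = ((48 + 480) + 16100)² = (528 + 16100)² = 16628² = 276490384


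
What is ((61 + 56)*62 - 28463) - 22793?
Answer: -44002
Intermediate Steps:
((61 + 56)*62 - 28463) - 22793 = (117*62 - 28463) - 22793 = (7254 - 28463) - 22793 = -21209 - 22793 = -44002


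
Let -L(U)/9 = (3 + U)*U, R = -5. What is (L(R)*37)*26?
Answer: -86580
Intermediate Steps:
L(U) = -9*U*(3 + U) (L(U) = -9*(3 + U)*U = -9*U*(3 + U))
(L(R)*37)*26 = (-9*(-5)*(3 - 5)*37)*26 = (-9*(-5)*(-2)*37)*26 = -90*37*26 = -3330*26 = -86580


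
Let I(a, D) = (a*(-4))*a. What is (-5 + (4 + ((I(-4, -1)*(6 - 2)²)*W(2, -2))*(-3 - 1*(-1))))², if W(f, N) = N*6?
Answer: 604028929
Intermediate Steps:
W(f, N) = 6*N
I(a, D) = -4*a² (I(a, D) = (-4*a)*a = -4*a²)
(-5 + (4 + ((I(-4, -1)*(6 - 2)²)*W(2, -2))*(-3 - 1*(-1))))² = (-5 + (4 + (((-4*(-4)²)*(6 - 2)²)*(6*(-2)))*(-3 - 1*(-1))))² = (-5 + (4 + ((-4*16*4²)*(-12))*(-3 + 1)))² = (-5 + (4 + (-64*16*(-12))*(-2)))² = (-5 + (4 - 1024*(-12)*(-2)))² = (-5 + (4 + 12288*(-2)))² = (-5 + (4 - 24576))² = (-5 - 24572)² = (-24577)² = 604028929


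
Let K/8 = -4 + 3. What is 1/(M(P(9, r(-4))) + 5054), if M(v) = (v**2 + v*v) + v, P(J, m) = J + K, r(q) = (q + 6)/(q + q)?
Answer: 1/5057 ≈ 0.00019775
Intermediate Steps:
K = -8 (K = 8*(-4 + 3) = 8*(-1) = -8)
r(q) = (6 + q)/(2*q) (r(q) = (6 + q)/((2*q)) = (6 + q)*(1/(2*q)) = (6 + q)/(2*q))
P(J, m) = -8 + J (P(J, m) = J - 8 = -8 + J)
M(v) = v + 2*v**2 (M(v) = (v**2 + v**2) + v = 2*v**2 + v = v + 2*v**2)
1/(M(P(9, r(-4))) + 5054) = 1/((-8 + 9)*(1 + 2*(-8 + 9)) + 5054) = 1/(1*(1 + 2*1) + 5054) = 1/(1*(1 + 2) + 5054) = 1/(1*3 + 5054) = 1/(3 + 5054) = 1/5057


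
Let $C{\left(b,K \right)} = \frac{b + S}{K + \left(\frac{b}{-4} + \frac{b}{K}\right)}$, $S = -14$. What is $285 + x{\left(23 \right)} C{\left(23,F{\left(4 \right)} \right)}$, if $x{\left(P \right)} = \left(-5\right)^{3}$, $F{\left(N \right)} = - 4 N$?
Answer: $\frac{123735}{371} \approx 333.52$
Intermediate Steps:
$C{\left(b,K \right)} = \frac{-14 + b}{K - \frac{b}{4} + \frac{b}{K}}$ ($C{\left(b,K \right)} = \frac{b - 14}{K + \left(\frac{b}{-4} + \frac{b}{K}\right)} = \frac{-14 + b}{K + \left(b \left(- \frac{1}{4}\right) + \frac{b}{K}\right)} = \frac{-14 + b}{K - \left(\frac{b}{4} - \frac{b}{K}\right)} = \frac{-14 + b}{K - \frac{b}{4} + \frac{b}{K}}$)
$x{\left(P \right)} = -125$
$285 + x{\left(23 \right)} C{\left(23,F{\left(4 \right)} \right)} = 285 - 125 \frac{4 \left(\left(-4\right) 4\right) \left(-14 + 23\right)}{4 \cdot 23 + 4 \left(\left(-4\right) 4\right)^{2} - \left(-4\right) 4 \cdot 23} = 285 - 125 \cdot 4 \left(-16\right) \frac{1}{92 + 4 \left(-16\right)^{2} - \left(-16\right) 23} \cdot 9 = 285 - 125 \cdot 4 \left(-16\right) \frac{1}{92 + 4 \cdot 256 + 368} \cdot 9 = 285 - 125 \cdot 4 \left(-16\right) \frac{1}{92 + 1024 + 368} \cdot 9 = 285 - 125 \cdot 4 \left(-16\right) \frac{1}{1484} \cdot 9 = 285 - - \frac{18000}{371} = 285 + \frac{18000}{371} = \frac{123735}{371}$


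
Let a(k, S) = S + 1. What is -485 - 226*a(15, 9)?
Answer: -2745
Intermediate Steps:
a(k, S) = 1 + S
-485 - 226*a(15, 9) = -485 - 226*(1 + 9) = -485 - 226*10 = -485 - 2260 = -2745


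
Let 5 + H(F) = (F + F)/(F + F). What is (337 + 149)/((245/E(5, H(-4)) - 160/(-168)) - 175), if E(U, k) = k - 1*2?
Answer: -20412/9025 ≈ -2.2617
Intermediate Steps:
H(F) = -4 (H(F) = -5 + (F + F)/(F + F) = -5 + (2*F)/((2*F)) = -5 + (2*F)*(1/(2*F)) = -5 + 1 = -4)
E(U, k) = -2 + k (E(U, k) = k - 2 = -2 + k)
(337 + 149)/((245/E(5, H(-4)) - 160/(-168)) - 175) = (337 + 149)/((245/(-2 - 4) - 160/(-168)) - 175) = 486/((245/(-6) - 160*(-1/168)) - 175) = 486/((245*(-1/6) + 20/21) - 175) = 486/((-245/6 + 20/21) - 175) = 486/(-1675/42 - 175) = 486/(-9025/42) = 486*(-42/9025) = -20412/9025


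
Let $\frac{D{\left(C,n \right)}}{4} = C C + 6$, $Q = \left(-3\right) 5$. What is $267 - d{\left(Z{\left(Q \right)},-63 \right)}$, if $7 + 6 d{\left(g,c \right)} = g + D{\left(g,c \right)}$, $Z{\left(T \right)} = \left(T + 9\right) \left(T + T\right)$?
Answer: $- \frac{128195}{6} \approx -21366.0$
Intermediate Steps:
$Q = -15$
$Z{\left(T \right)} = 2 T \left(9 + T\right)$ ($Z{\left(T \right)} = \left(9 + T\right) 2 T = 2 T \left(9 + T\right)$)
$D{\left(C,n \right)} = 24 + 4 C^{2}$ ($D{\left(C,n \right)} = 4 \left(C C + 6\right) = 4 \left(C^{2} + 6\right) = 4 \left(6 + C^{2}\right) = 24 + 4 C^{2}$)
$d{\left(g,c \right)} = \frac{17}{6} + \frac{g}{6} + \frac{2 g^{2}}{3}$ ($d{\left(g,c \right)} = - \frac{7}{6} + \frac{g + \left(24 + 4 g^{2}\right)}{6} = - \frac{7}{6} + \frac{24 + g + 4 g^{2}}{6} = - \frac{7}{6} + \left(4 + \frac{g}{6} + \frac{2 g^{2}}{3}\right) = \frac{17}{6} + \frac{g}{6} + \frac{2 g^{2}}{3}$)
$267 - d{\left(Z{\left(Q \right)},-63 \right)} = 267 - \left(\frac{17}{6} + \frac{2 \left(-15\right) \left(9 - 15\right)}{6} + \frac{2 \left(2 \left(-15\right) \left(9 - 15\right)\right)^{2}}{3}\right) = 267 - \left(\frac{17}{6} + \frac{2 \left(-15\right) \left(-6\right)}{6} + \frac{2 \left(2 \left(-15\right) \left(-6\right)\right)^{2}}{3}\right) = 267 - \left(\frac{17}{6} + \frac{1}{6} \cdot 180 + \frac{2 \cdot 180^{2}}{3}\right) = 267 - \left(\frac{17}{6} + 30 + \frac{2}{3} \cdot 32400\right) = 267 - \left(\frac{17}{6} + 30 + 21600\right) = 267 - \frac{129797}{6} = - \frac{128195}{6}$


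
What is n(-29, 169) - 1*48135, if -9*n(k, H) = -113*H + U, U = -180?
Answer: -413938/9 ≈ -45993.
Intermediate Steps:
n(k, H) = 20 + 113*H/9 (n(k, H) = -(-113*H - 180)/9 = -(-180 - 113*H)/9 = 20 + 113*H/9)
n(-29, 169) - 1*48135 = (20 + (113/9)*169) - 1*48135 = (20 + 19097/9) - 48135 = 19277/9 - 48135 = -413938/9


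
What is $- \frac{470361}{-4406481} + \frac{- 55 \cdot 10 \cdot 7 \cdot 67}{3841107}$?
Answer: $\frac{74450572853}{1880640557163} \approx 0.039588$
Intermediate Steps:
$- \frac{470361}{-4406481} + \frac{- 55 \cdot 10 \cdot 7 \cdot 67}{3841107} = \left(-470361\right) \left(- \frac{1}{4406481}\right) + \left(-55\right) 70 \cdot 67 \cdot \frac{1}{3841107} = \frac{156787}{1468827} + \left(-3850\right) 67 \cdot \frac{1}{3841107} = \frac{156787}{1468827} - \frac{257950}{3841107} = \frac{74450572853}{1880640557163}$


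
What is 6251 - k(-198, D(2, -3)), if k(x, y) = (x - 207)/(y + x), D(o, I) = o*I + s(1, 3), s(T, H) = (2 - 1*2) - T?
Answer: 256210/41 ≈ 6249.0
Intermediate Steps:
s(T, H) = -T (s(T, H) = (2 - 2) - T = 0 - T = -T)
D(o, I) = -1 + I*o (D(o, I) = o*I - 1*1 = I*o - 1 = -1 + I*o)
k(x, y) = (-207 + x)/(x + y)
6251 - k(-198, D(2, -3)) = 6251 - (-207 - 198)/(-198 + (-1 - 3*2)) = 6251 - (-405)/(-198 + (-1 - 6)) = 6251 - (-405)/(-198 - 7) = 6251 - (-405)/(-205) = 6251 - (-1)*(-405)/205 = 6251 - 1*81/41 = 6251 - 81/41 = 256210/41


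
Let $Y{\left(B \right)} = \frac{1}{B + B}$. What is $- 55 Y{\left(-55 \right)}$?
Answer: $\frac{1}{2} \approx 0.5$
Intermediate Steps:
$Y{\left(B \right)} = \frac{1}{2 B}$
$- 55 Y{\left(-55 \right)} = - 55 \frac{1}{2 \left(-55\right)} = - 55 \cdot \frac{1}{2} \left(- \frac{1}{55}\right) = \left(-55\right) \left(- \frac{1}{110}\right) = \frac{1}{2}$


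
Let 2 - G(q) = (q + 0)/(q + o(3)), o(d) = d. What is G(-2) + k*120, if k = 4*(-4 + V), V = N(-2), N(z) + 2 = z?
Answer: -3836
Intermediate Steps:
N(z) = -2 + z
V = -4 (V = -2 - 2 = -4)
G(q) = 2 - q/(3 + q) (G(q) = 2 - (q + 0)/(q + 3) = 2 - q/(3 + q))
k = -32 (k = 4*(-4 - 4) = 4*(-8) = -32)
G(-2) + k*120 = (6 - 2)/(3 - 2) - 32*120 = 4/1 - 3840 = 1*4 - 3840 = 4 - 3840 = -3836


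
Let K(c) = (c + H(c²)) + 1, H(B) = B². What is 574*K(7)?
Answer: 1382766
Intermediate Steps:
K(c) = 1 + c + c⁴ (K(c) = (c + (c²)²) + 1 = (c + c⁴) + 1 = 1 + c + c⁴)
574*K(7) = 574*(1 + 7 + 7⁴) = 574*(1 + 7 + 2401) = 574*2409 = 1382766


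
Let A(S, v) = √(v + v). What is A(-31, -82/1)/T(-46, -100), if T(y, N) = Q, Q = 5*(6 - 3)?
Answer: 2*I*√41/15 ≈ 0.85375*I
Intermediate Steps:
Q = 15 (Q = 5*3 = 15)
A(S, v) = √2*√v (A(S, v) = √(2*v) = √2*√v)
T(y, N) = 15
A(-31, -82/1)/T(-46, -100) = (√2*√(-82/1))/15 = (√2*√(-82*1))*(1/15) = (√2*√(-82))*(1/15) = (√2*(I*√82))*(1/15) = (2*I*√41)*(1/15) = 2*I*√41/15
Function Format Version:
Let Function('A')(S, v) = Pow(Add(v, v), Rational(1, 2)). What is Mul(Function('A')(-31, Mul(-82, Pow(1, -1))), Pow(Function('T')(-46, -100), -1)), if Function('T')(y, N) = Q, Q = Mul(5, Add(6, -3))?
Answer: Mul(Rational(2, 15), I, Pow(41, Rational(1, 2))) ≈ Mul(0.85375, I)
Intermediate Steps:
Q = 15 (Q = Mul(5, 3) = 15)
Function('A')(S, v) = Mul(Pow(2, Rational(1, 2)), Pow(v, Rational(1, 2))) (Function('A')(S, v) = Pow(Mul(2, v), Rational(1, 2)) = Mul(Pow(2, Rational(1, 2)), Pow(v, Rational(1, 2))))
Function('T')(y, N) = 15
Mul(Function('A')(-31, Mul(-82, Pow(1, -1))), Pow(Function('T')(-46, -100), -1)) = Mul(Mul(Pow(2, Rational(1, 2)), Pow(Mul(-82, Pow(1, -1)), Rational(1, 2))), Pow(15, -1)) = Mul(Mul(Pow(2, Rational(1, 2)), Pow(Mul(-82, 1), Rational(1, 2))), Rational(1, 15)) = Mul(Mul(Pow(2, Rational(1, 2)), Pow(-82, Rational(1, 2))), Rational(1, 15)) = Mul(Mul(Pow(2, Rational(1, 2)), Mul(I, Pow(82, Rational(1, 2)))), Rational(1, 15)) = Mul(Mul(2, I, Pow(41, Rational(1, 2))), Rational(1, 15)) = Mul(Rational(2, 15), I, Pow(41, Rational(1, 2)))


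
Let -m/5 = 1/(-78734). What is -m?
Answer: -5/78734 ≈ -6.3505e-5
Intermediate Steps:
m = 5/78734 (m = -5/(-78734) = -5*(-1/78734) = 5/78734 ≈ 6.3505e-5)
-m = -1*5/78734 = -5/78734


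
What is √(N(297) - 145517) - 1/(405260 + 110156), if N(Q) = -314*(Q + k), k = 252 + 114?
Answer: -1/515416 + I*√353699 ≈ -1.9402e-6 + 594.73*I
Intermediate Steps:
k = 366
N(Q) = -114924 - 314*Q (N(Q) = -314*(Q + 366) = -314*(366 + Q) = -114924 - 314*Q)
√(N(297) - 145517) - 1/(405260 + 110156) = √((-114924 - 314*297) - 145517) - 1/(405260 + 110156) = √((-114924 - 93258) - 145517) - 1/515416 = √(-208182 - 145517) - 1*1/515416 = √(-353699) - 1/515416 = I*√353699 - 1/515416 = -1/515416 + I*√353699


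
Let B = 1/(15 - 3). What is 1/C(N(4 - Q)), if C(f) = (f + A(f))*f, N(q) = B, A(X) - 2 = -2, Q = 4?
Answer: 144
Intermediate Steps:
A(X) = 0 (A(X) = 2 - 2 = 0)
B = 1/12 ≈ 0.083333
N(q) = 1/12
C(f) = f**2 (C(f) = (f + 0)*f = f*f = f**2)
1/C(N(4 - Q)) = 1/((1/12)**2) = 1/(1/144) = 144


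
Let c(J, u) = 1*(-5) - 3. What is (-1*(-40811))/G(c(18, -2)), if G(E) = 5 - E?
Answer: 40811/13 ≈ 3139.3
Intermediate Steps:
c(J, u) = -8 (c(J, u) = -5 - 3 = -8)
(-1*(-40811))/G(c(18, -2)) = (-1*(-40811))/(5 - 1*(-8)) = 40811/(5 + 8) = 40811/13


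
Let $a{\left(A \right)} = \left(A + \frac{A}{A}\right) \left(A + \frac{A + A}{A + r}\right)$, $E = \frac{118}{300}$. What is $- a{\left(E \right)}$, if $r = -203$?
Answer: $- \frac{371052121}{683797500} \approx -0.54263$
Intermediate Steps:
$E = \frac{59}{150}$ ($E = 118 \cdot \frac{1}{300} = \frac{59}{150} \approx 0.39333$)
$a{\left(A \right)} = \left(1 + A\right) \left(A + \frac{2 A}{-203 + A}\right)$ ($a{\left(A \right)} = \left(A + \frac{A}{A}\right) \left(A + \frac{A + A}{A - 203}\right) = \left(A + 1\right) \left(A + \frac{2 A}{-203 + A}\right) = \left(1 + A\right) \left(A + \frac{2 A}{-203 + A}\right)$)
$- a{\left(E \right)} = - \frac{59 \left(-201 + \left(\frac{59}{150}\right)^{2} - \frac{236}{3}\right)}{150 \left(-203 + \frac{59}{150}\right)} = - \frac{59 \left(-201 + \frac{3481}{22500} - \frac{236}{3}\right)}{150 \left(- \frac{30391}{150}\right)} = - \frac{59 \left(-150\right) \left(-6289019\right)}{150 \cdot 30391 \cdot 22500} = \left(-1\right) \frac{371052121}{683797500} = - \frac{371052121}{683797500}$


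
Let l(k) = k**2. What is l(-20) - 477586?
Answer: -477186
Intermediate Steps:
l(-20) - 477586 = (-20)**2 - 477586 = 400 - 477586 = -477186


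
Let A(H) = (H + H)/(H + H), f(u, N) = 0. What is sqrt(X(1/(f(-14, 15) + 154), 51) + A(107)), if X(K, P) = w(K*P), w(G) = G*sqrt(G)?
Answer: sqrt(23716 + 51*sqrt(7854))/154 ≈ 1.0911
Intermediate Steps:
w(G) = G**(3/2)
X(K, P) = (K*P)**(3/2)
A(H) = 1 (A(H) = (2*H)/((2*H)) = (2*H)*(1/(2*H)) = 1)
sqrt(X(1/(f(-14, 15) + 154), 51) + A(107)) = sqrt((51/(0 + 154))**(3/2) + 1) = sqrt((51/154)**(3/2) + 1) = sqrt(51*sqrt(7854)/23716 + 1) = sqrt(1 + 51*sqrt(7854)/23716)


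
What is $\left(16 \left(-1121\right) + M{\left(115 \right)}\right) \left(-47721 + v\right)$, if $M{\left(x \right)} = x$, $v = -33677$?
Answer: $1450593758$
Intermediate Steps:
$\left(16 \left(-1121\right) + M{\left(115 \right)}\right) \left(-47721 + v\right) = \left(16 \left(-1121\right) + 115\right) \left(-47721 - 33677\right) = \left(-17936 + 115\right) \left(-81398\right) = \left(-17821\right) \left(-81398\right) = 1450593758$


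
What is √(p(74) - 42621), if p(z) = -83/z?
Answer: I*√233398738/74 ≈ 206.45*I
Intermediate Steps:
√(p(74) - 42621) = √(-83/74 - 42621) = √(-3154037/74) = I*√233398738/74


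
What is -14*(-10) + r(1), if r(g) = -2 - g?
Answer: 137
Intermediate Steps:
-14*(-10) + r(1) = -14*(-10) + (-2 - 1*1) = 140 + (-2 - 1) = 140 - 3 = 137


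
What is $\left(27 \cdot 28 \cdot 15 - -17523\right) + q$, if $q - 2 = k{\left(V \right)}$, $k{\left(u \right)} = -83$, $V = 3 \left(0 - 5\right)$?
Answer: $28782$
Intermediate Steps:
$V = -15$ ($V = 3 \left(-5\right) = -15$)
$q = -81$ ($q = 2 - 83 = -81$)
$\left(27 \cdot 28 \cdot 15 - -17523\right) + q = \left(27 \cdot 28 \cdot 15 - -17523\right) - 81 = \left(756 \cdot 15 + 17523\right) - 81 = \left(11340 + 17523\right) - 81 = 28863 - 81 = 28782$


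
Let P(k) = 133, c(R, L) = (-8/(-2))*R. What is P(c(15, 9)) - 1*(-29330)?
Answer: 29463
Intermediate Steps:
c(R, L) = 4*R (c(R, L) = (-8*(-1/2))*R = 4*R)
P(c(15, 9)) - 1*(-29330) = 133 - 1*(-29330) = 133 + 29330 = 29463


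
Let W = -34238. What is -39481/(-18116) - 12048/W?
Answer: 785006023/310127804 ≈ 2.5312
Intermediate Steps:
-39481/(-18116) - 12048/W = -39481/(-18116) - 12048/(-34238) = -39481*(-1/18116) - 12048*(-1/34238) = 39481/18116 + 6024/17119 = 785006023/310127804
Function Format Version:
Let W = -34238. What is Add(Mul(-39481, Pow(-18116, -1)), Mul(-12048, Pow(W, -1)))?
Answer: Rational(785006023, 310127804) ≈ 2.5312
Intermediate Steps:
Add(Mul(-39481, Pow(-18116, -1)), Mul(-12048, Pow(W, -1))) = Add(Mul(-39481, Pow(-18116, -1)), Mul(-12048, Pow(-34238, -1))) = Add(Mul(-39481, Rational(-1, 18116)), Mul(-12048, Rational(-1, 34238))) = Add(Rational(39481, 18116), Rational(6024, 17119)) = Rational(785006023, 310127804)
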